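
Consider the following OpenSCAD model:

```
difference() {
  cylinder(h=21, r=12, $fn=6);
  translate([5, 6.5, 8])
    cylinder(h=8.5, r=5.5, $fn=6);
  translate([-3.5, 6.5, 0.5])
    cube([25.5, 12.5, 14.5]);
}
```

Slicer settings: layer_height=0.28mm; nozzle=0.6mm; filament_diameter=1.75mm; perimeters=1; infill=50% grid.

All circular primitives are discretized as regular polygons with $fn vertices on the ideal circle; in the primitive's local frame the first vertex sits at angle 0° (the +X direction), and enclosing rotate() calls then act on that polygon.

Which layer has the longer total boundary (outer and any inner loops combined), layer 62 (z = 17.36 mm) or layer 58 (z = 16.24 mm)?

layer 58 (z = 16.24 mm)

Layer 62 (z = 17.36): the cylinder: section is a regular 6-gon, circumradius r=12 (perimeter = 2·6·12.000·sin(180°/6) = 72.00 mm); the cylinder at (5, 6.5) is absent (z outside [8, 16.5]); the cube at (-3.5, 6.5) does not reach this height (z outside [0.5, 15]); Taking the first minus the rest: none of the subtracted shapes is present at this height, so the r=12 cylinder is unchanged — boundary = 72.00 mm. So its perimeter = 72.00 mm. Layer 58 (z = 16.24): the r=12 cylinder gives a regular 6-gon of circumradius 12 (constant along its height) (perimeter = 2·6·12.000·sin(180°/6) = 72.00 mm); the r=5.5 cylinder at (5, 6.5) contributes a regular 6-gon of circumradius 5.5 (perimeter = 2·6·5.500·sin(180°/6) = 33.00 mm); the cube at (-3.5, 6.5) is not intersected at this z (z outside [0.5, 15]); After the difference (first − rest): starting from the r=12 cylinder, the r=5.5 cylinder at (5, 6.5) partially overlaps it — only the 62.40 mm² overlap (of its 78.59 mm²) is removed, clipping the outline — boundary = 79.74 mm. So its perimeter = 79.74 mm. Layer 58 is larger (79.74 vs 72.00 mm).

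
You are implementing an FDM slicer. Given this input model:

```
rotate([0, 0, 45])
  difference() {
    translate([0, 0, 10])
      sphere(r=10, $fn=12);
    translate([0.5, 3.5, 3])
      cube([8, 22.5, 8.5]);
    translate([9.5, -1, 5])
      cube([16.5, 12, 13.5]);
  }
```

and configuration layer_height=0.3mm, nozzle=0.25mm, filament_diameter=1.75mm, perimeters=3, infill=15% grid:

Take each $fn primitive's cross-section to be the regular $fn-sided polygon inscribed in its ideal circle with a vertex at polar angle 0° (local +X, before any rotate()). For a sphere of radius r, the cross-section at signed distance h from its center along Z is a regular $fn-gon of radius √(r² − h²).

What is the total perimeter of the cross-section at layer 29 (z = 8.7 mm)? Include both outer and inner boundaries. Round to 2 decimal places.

67.85 mm

At z = 8.7 mm: the r=10 sphere contributes a regular 12-gon of circumradius √(10²−1.3²) = 9.915 (perimeter = 2·12·9.915·sin(180°/12) = 61.59 mm); the cube at (0.5, 3.5) is present — its section is the full 8×22.5 rectangle (perimeter 61.00 mm); the cube at (9.5, -1) (footprint 16.5×12) is included at this height (perimeter 57.00 mm); Subtracting the remaining from the first: starting from the r=10 sphere, the 8×22.5 cube at (0.5, 3.5) partially overlaps it — only the 37.08 mm² overlap (of its 180.00 mm²) is removed, clipping the outline; the 16.5×12 cube at (9.5, -1) partially overlaps it — only the 0.60 mm² overlap (of its 198.00 mm²) is removed, clipping the outline — boundary = 67.85 mm; (rotated 45° about Z; rotation is an isometry so areas/perimeters/island counts are preserved). Overall, the cross-section is a single solid region. Total boundary length (outer) = 67.85 mm.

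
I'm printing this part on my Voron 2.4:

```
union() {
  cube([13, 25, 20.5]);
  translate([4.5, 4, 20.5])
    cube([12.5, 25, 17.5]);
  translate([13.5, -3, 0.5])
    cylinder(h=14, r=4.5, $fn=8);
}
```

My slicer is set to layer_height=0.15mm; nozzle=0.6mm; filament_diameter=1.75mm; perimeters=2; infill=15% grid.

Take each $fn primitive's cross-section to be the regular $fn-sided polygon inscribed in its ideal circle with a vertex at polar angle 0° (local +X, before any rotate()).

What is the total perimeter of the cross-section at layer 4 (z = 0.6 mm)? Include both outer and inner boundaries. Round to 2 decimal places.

At z = 0.6 mm: the cube (footprint 13×25) is included at this height (perimeter 76.00 mm); the cube at (4.5, 4) is not intersected at this z (z outside [20.5, 38]); the r=4.5 cylinder at (13.5, -3) gives a regular 8-gon of circumradius 4.5 (constant along its height) (perimeter = 2·8·4.500·sin(180°/8) = 27.55 mm); Combining (union): the regions partially overlap (shared area 1.98 mm²), so the edge portions inside another operand are dropped and the merged outline is re-measured after clipping — boundary = 96.40 mm. Overall, the cross-section is a single solid region. Total boundary length (outer) = 96.40 mm.

96.40 mm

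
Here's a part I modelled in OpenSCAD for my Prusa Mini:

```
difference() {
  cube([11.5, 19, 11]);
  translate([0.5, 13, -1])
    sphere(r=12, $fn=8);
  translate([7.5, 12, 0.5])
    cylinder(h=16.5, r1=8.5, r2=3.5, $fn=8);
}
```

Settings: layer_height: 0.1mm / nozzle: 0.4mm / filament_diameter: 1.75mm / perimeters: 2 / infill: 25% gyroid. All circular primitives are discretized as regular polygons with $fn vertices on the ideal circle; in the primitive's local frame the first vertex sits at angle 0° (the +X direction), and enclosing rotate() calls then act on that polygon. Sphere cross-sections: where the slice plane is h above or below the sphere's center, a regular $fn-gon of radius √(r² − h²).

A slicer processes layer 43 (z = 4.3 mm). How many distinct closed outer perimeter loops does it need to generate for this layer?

2

At z = 4.3 mm: the cube is present — its section is the full 11.5×19 rectangle; the r=12 sphere at (0.5, 13) contributes a regular 8-gon of circumradius √(12²−5.3²) = 10.766; the cone at (7.5, 12) contributes a regular 8-gon of circumradius 7.348 (interpolated between r1=8.5 and r2=3.5 at t=0.230); Subtracting the remaining from the first: starting from the 11.5×19 cube, the r=12 sphere at (0.5, 13) partially overlaps it — only the 147.43 mm² overlap (of its 327.84 mm²) is removed, clipping the outline; the cone at (7.5, 12) partially overlaps it — only the 20.32 mm² overlap (of its 152.74 mm²) is removed, clipping the outline — 2 connected regions. The result has 2 disconnected regions.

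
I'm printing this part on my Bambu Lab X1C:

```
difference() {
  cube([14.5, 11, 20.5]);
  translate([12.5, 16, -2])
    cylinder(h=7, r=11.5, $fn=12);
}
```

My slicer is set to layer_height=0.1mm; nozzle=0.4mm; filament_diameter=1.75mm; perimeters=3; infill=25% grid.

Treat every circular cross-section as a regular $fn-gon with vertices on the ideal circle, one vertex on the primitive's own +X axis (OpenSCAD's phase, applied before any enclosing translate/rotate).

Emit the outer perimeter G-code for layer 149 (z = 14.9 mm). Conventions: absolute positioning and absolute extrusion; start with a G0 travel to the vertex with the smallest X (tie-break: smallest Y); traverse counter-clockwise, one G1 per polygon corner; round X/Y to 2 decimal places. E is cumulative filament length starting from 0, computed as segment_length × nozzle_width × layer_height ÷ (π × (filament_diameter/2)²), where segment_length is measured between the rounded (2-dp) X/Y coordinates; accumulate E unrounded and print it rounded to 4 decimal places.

G0 X0.00 Y0.00 Z14.90
G1 X14.50 Y0.00 E0.2411
G1 X14.50 Y11.00 E0.4241
G1 X0.00 Y11.00 E0.6652
G1 X0.00 Y0.00 E0.8481

At z = 14.9 mm: the cube (footprint 14.5×11) is included at this height; the cylinder at (12.5, 16) is absent (z outside [-2, 5]); Subtracting the remaining from the first: none of the subtracted shapes is present at this height, so the 14.5×11 cube is unchanged — 1 connected region. The outline is a single polygon with 4 vertices. Extrusion per mm of travel: 0.4 × 0.1 / (π × 0.875²) = 0.016630. Accumulating E over each segment gives final E = 0.8481.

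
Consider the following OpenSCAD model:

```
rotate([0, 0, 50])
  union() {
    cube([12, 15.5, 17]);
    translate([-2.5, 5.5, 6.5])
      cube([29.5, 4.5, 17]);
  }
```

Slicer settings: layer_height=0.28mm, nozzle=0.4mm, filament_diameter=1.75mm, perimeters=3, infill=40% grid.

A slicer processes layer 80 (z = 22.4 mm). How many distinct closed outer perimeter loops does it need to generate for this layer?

1

At z = 22.4 mm: the cube is not intersected at this z (z outside [0, 17]); the cube at (-2.5, 5.5) (footprint 29.5×4.5) is included at this height; Combining (union): only the 29.5×4.5 cube at (-2.5, 5.5) is present, so the union is just that shape — 1 connected region; (rotated 50° about Z; rotation is an isometry so areas/perimeters/island counts are preserved). The result has 1 disconnected region.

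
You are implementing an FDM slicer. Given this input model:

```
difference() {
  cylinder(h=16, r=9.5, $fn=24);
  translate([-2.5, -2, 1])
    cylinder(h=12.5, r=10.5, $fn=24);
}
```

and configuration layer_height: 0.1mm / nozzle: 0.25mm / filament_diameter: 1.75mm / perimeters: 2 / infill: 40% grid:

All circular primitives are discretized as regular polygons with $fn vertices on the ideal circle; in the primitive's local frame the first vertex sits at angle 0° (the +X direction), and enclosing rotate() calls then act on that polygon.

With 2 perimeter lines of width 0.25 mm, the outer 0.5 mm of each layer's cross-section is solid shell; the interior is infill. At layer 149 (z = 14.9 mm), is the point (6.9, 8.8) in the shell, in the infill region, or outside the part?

At z = 14.9 mm: the r=9.5 cylinder gives a regular 24-gon of circumradius 9.5 (constant along its height); the cylinder at (-2.5, -2) does not reach this height (z outside [1, 13.5]); Subtracting the remaining from the first: none of the subtracted shapes is present at this height, so the r=9.5 cylinder is unchanged — 1 connected region. Overall, the cross-section is a single solid region. The nearest boundary edge runs (6.72, 6.72)→(4.75, 8.23); distance from the point to it = 1.76 mm. The point is not inside any of the regions above, so it lies outside the cross-section (1.76 mm from the nearest boundary).

outside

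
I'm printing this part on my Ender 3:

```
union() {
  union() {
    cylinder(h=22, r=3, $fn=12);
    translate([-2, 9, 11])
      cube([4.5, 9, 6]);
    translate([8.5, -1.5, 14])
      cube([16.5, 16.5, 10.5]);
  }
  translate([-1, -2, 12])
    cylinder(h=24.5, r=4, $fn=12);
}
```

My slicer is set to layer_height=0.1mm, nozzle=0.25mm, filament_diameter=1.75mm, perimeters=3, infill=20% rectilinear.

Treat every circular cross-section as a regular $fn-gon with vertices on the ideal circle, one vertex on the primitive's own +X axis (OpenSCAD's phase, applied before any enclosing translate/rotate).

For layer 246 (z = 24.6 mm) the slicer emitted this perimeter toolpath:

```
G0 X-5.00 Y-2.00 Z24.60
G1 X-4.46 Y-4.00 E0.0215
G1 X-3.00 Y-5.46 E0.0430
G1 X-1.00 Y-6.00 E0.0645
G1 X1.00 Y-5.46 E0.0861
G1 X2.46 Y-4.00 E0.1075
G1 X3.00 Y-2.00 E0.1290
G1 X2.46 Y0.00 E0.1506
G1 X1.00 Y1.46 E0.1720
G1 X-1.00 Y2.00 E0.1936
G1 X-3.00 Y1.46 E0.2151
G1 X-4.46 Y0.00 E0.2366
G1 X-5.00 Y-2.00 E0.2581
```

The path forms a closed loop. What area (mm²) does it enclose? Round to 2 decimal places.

Apply the shoelace formula to the sequence of (X, Y) vertices; enclosed area = 47.94 mm².

47.94 mm²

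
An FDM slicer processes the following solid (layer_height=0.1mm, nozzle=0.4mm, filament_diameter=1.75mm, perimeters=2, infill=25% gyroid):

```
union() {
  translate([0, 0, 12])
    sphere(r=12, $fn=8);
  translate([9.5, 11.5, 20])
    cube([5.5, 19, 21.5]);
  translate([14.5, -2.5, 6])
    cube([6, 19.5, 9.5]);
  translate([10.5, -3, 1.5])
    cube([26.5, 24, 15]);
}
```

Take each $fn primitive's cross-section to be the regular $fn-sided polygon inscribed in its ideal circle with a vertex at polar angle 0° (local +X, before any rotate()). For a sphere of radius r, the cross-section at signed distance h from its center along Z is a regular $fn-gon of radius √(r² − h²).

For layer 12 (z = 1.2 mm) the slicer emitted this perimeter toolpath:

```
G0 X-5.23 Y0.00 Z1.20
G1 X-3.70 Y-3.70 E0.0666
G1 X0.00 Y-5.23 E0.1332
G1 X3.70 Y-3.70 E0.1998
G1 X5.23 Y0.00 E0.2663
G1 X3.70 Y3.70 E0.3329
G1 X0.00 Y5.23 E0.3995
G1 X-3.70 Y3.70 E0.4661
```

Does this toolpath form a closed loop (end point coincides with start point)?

no

Start point (G0): (-5.23, 0.00). End point (last G1): the path does not return to the start — open.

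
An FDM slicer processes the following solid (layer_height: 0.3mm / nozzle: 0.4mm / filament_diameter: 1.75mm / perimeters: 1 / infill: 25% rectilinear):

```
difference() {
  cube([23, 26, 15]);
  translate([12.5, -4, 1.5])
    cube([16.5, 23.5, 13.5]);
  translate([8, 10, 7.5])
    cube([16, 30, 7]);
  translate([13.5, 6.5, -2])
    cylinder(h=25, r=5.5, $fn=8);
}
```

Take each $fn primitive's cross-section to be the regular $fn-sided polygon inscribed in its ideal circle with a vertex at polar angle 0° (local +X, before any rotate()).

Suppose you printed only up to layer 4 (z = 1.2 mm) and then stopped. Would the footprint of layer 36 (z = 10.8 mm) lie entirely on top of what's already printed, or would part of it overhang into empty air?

entirely on top

Compare the two slices. At z = 1.2: the 23×26 cube contributes its full rectangle (area 598.00 mm²); the cube at (12.5, -4) is not intersected at this z (z outside [1.5, 15]); the cube at (8, 10) does not reach this height (z outside [7.5, 14.5]); the r=5.5 cylinder at (13.5, 6.5) contributes a regular 8-gon of circumradius 5.5 (area = (8/2)·5.500²·sin(360°/8) = 85.56 mm²); After the difference (first − rest): starting from the 23×26 cube (598.00 mm²), the r=5.5 cylinder at (13.5, 6.5) lies wholly inside it (removes its full 85.56 mm² and its 33.68 mm outline becomes a hole wall) — area = 512.44 mm². At z = 10.8: the cube (footprint 23×26) is included at this height (area 598.00 mm²); the 16.5×23.5 cube at (12.5, -4) contributes its full rectangle (area 387.75 mm²); the cube at (8, 10) is present — its section is the full 16×30 rectangle (area 480.00 mm²); the r=5.5 cylinder at (13.5, 6.5) gives a regular 8-gon of circumradius 5.5 (constant along its height) (area = (8/2)·5.500²·sin(360°/8) = 85.56 mm²); Taking the first minus the rest: starting from the 23×26 cube (598.00 mm²), the 16.5×23.5 cube at (12.5, -4) partially overlaps it — only the 204.75 mm² overlap (of its 387.75 mm²) is removed, clipping the outline; the 16×30 cube at (8, 10) partially overlaps it — only the 140.25 mm² overlap (of its 480.00 mm²) is removed, clipping the outline; the r=5.5 cylinder at (13.5, 6.5) partially overlaps it — only the 29.31 mm² overlap (of its 85.56 mm²) is removed, clipping the outline — area = 223.69 mm². Checking containment: the cross-section at z = 10.8 is a subset of the cross-section at z = 1.2.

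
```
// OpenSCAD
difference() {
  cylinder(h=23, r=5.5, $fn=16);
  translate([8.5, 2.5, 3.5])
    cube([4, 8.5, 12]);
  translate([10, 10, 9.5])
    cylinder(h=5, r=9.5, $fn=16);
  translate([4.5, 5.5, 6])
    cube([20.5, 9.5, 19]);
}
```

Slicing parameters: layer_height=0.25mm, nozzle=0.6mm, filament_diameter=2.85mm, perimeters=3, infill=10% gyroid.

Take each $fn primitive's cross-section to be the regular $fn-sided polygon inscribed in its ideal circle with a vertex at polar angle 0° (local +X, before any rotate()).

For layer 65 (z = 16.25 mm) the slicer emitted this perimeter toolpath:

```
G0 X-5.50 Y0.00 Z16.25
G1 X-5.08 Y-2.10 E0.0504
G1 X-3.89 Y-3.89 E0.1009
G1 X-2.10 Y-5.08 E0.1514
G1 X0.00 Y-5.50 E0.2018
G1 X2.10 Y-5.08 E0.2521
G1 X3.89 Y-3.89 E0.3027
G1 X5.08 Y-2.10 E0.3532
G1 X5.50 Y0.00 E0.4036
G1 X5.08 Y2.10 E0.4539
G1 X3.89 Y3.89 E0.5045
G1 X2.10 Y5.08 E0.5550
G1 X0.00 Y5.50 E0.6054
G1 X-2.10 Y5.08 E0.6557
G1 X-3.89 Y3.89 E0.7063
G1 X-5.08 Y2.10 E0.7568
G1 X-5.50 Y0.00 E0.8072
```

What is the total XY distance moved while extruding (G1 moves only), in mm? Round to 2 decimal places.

Sum the Euclidean lengths of each G1 segment: total = 34.33 mm.

34.33 mm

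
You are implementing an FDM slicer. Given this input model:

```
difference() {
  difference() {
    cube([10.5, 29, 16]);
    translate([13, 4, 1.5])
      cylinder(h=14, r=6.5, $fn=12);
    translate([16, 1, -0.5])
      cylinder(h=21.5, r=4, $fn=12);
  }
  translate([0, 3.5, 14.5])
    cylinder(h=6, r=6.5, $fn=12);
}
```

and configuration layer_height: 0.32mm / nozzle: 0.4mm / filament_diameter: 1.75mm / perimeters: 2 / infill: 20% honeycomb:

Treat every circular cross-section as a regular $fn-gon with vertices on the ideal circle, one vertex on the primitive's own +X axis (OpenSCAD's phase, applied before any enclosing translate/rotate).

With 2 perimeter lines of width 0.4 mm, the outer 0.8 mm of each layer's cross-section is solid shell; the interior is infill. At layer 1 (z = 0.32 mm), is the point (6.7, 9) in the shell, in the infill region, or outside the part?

At z = 0.32 mm: the cube is present — its section is the full 10.5×29 rectangle; the cylinder at (13, 4) is absent (z outside [1.5, 15.5]); the r=4 cylinder at (16, 1) contributes a regular 12-gon of circumradius 4; Subtracting the remaining from the first: starting from the 10.5×29 cube, the r=4 cylinder at (16, 1) misses the remaining region (no effect) — 1 connected region; the cylinder at (0, 3.5) is absent (z outside [14.5, 20.5]); Subtracting the remaining from the first: none of the subtracted shapes is present at this height, so that combined region is unchanged — 1 connected region. Overall, the cross-section is a single solid region. The nearest boundary edge runs (10.50, 29.00)→(10.50, 0.00); distance from the point to it = 3.80 mm. The point is inside the cross-section and 3.80 mm from the nearest boundary — more than the 0.8 mm shell width (2 × 0.4), so it's in the infill interior.

infill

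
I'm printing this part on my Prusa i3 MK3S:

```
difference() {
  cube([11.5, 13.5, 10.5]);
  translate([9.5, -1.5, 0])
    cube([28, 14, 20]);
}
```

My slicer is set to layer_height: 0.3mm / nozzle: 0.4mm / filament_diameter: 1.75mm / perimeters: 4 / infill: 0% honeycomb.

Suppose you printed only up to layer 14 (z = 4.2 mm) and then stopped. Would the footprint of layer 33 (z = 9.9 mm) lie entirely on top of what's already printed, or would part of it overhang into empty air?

Compare the two slices. At z = 4.2: the cube (footprint 11.5×13.5) is included at this height (area 155.25 mm²); the cube at (9.5, -1.5) (footprint 28×14) is included at this height (area 392.00 mm²); Taking the first minus the rest: starting from the 11.5×13.5 cube (155.25 mm²), the 28×14 cube at (9.5, -1.5) partially overlaps it — only the 25.00 mm² overlap (of its 392.00 mm²) is removed, clipping the outline — area = 130.25 mm². At z = 9.9: the cube is present — its section is the full 11.5×13.5 rectangle (area 155.25 mm²); the 28×14 cube at (9.5, -1.5) contributes its full rectangle (area 392.00 mm²); After the difference (first − rest): starting from the 11.5×13.5 cube (155.25 mm²), the 28×14 cube at (9.5, -1.5) partially overlaps it — only the 25.00 mm² overlap (of its 392.00 mm²) is removed, clipping the outline — area = 130.25 mm². Checking containment: the cross-section at z = 9.9 is a subset of the cross-section at z = 4.2.

entirely on top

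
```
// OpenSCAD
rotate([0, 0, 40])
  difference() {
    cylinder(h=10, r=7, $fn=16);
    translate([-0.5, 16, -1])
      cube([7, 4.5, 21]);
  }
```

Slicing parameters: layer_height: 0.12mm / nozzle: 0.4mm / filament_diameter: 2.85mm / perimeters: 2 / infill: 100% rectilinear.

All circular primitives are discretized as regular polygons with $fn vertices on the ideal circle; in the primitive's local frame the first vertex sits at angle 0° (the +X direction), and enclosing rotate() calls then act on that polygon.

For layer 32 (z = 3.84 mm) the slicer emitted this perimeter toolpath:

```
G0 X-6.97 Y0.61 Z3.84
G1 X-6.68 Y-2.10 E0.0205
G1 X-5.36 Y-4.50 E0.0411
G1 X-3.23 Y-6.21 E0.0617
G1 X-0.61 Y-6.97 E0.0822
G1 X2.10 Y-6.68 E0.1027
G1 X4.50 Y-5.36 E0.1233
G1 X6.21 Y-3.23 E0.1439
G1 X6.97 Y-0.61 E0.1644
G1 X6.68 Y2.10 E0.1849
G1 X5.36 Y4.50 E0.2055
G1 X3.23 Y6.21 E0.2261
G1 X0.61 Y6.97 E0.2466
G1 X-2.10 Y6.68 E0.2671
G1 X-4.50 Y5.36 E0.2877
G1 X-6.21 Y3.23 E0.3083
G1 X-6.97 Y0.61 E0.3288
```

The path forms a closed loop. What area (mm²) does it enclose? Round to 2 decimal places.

149.98 mm²

Apply the shoelace formula to the sequence of (X, Y) vertices; enclosed area = 149.98 mm².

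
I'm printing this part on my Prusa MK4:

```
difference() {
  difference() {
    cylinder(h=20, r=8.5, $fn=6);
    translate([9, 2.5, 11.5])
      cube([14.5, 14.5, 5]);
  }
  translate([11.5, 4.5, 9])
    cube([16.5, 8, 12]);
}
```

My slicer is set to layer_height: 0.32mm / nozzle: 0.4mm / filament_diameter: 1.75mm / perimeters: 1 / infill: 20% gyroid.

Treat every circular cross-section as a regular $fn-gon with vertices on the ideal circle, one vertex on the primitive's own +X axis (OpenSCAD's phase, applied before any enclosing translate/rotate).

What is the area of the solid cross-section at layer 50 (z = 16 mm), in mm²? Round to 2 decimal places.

At z = 16 mm: the cylinder: section is a regular 6-gon, circumradius r=8.5 (area = (6/2)·8.500²·sin(360°/6) = 187.71 mm²); the cube at (9, 2.5) is present — its section is the full 14.5×14.5 rectangle (area 210.25 mm²); After the difference (first − rest): starting from the r=8.5 cylinder (187.71 mm²), the 14.5×14.5 cube at (9, 2.5) misses the remaining region (no effect) — area = 187.71 mm²; the cube at (11.5, 4.5) is present — its section is the full 16.5×8 rectangle (area 132.00 mm²); Taking the first minus the rest: starting from that combined region (187.71 mm²), the 16.5×8 cube at (11.5, 4.5) misses the remaining region (no effect) — area = 187.71 mm². Overall, the cross-section is a single solid region. Net area = 187.71 mm².

187.71 mm²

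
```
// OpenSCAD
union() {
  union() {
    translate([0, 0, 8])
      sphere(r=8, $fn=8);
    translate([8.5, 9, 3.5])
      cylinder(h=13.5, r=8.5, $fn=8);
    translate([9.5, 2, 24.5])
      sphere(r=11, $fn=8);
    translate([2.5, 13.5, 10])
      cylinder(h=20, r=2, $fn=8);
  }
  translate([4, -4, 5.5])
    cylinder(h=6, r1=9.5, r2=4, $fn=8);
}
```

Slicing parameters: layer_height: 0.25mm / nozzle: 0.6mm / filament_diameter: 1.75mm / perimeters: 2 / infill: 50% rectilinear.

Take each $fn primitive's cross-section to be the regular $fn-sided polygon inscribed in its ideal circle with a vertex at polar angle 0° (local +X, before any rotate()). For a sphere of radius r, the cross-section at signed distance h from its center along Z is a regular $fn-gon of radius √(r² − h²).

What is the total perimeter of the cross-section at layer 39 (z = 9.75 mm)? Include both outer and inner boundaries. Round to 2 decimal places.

At z = 9.75 mm: the r=8 sphere slices to a regular 8-gon of circumradius 7.806 (√(r²−h²) with h=1.75 from center) (perimeter = 2·8·7.806·sin(180°/8) = 47.80 mm); the r=8.5 cylinder at (8.5, 9) gives a regular 8-gon of circumradius 8.5 (constant along its height) (perimeter = 2·8·8.500·sin(180°/8) = 52.04 mm); the sphere at (9.5, 2) is not intersected at this z (|z−center|=14.750 > r=11); the cylinder at (2.5, 13.5) does not reach this height (z outside [10, 30]); Merging all regions: the regions partially overlap (shared area 18.64 mm²), so the edge portions inside another operand are dropped and the merged outline is re-measured after clipping — boundary = 79.29 mm; the cone at (4, -4) contributes a regular 8-gon of circumradius 5.604 (interpolated between r1=9.5 and r2=4 at t=0.708) (perimeter = 2·8·5.604·sin(180°/8) = 34.31 mm); Combining (union): the regions partially overlap (shared area 55.51 mm²), so the edge portions inside another operand are dropped and the merged outline is re-measured after clipping — boundary = 84.80 mm. Overall, the cross-section is a single solid region. Total boundary length (outer) = 84.80 mm.

84.80 mm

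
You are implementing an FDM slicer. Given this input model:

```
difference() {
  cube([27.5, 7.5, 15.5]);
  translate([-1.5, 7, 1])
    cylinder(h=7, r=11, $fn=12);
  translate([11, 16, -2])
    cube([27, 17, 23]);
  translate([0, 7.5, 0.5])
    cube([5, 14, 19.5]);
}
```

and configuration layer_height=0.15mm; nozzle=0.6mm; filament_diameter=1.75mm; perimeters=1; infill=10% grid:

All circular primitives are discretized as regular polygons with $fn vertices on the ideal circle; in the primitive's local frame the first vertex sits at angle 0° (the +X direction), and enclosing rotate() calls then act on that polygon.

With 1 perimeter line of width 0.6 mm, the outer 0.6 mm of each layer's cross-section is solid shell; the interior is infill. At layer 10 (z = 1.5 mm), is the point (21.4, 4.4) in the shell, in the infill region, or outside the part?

infill

At z = 1.5 mm: the cube (footprint 27.5×7.5) is included at this height; the r=11 cylinder at (-1.5, 7) gives a regular 12-gon of circumradius 11 (constant along its height); the cube at (11, 16) is present — its section is the full 27×17 rectangle; the cube at (0, 7.5) is present — its section is the full 5×14 rectangle; Subtracting the remaining from the first: starting from the 27.5×7.5 cube, the r=11 cylinder at (-1.5, 7) partially overlaps it — only the 63.83 mm² overlap (of its 363.00 mm²) is removed, clipping the outline; the 27×17 cube at (11, 16) misses the remaining region (no effect); the 5×14 cube at (0, 7.5) misses the remaining region (no effect) — 1 connected region. Overall, the cross-section is a single solid region. The nearest boundary edge runs (9.37, 7.50)→(27.50, 7.50); distance from the point to it = 3.10 mm. The point is inside the cross-section and 3.10 mm from the nearest boundary — more than the 0.6 mm shell width (1 × 0.6), so it's in the infill interior.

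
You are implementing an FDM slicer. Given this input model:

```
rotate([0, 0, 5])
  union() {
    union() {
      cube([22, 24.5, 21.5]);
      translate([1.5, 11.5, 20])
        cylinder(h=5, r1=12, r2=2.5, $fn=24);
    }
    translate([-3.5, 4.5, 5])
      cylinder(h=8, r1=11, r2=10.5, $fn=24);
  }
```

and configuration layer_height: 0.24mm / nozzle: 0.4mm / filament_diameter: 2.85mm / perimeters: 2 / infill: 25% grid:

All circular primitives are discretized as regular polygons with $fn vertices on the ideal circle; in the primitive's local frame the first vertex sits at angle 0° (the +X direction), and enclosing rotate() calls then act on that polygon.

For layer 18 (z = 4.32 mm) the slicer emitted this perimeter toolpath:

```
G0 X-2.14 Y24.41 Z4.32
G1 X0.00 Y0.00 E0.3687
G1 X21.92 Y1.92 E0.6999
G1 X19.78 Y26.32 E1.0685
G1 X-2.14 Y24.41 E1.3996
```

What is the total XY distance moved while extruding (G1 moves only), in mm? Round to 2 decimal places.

93.00 mm

Sum the Euclidean lengths of each G1 segment: total = 93.00 mm.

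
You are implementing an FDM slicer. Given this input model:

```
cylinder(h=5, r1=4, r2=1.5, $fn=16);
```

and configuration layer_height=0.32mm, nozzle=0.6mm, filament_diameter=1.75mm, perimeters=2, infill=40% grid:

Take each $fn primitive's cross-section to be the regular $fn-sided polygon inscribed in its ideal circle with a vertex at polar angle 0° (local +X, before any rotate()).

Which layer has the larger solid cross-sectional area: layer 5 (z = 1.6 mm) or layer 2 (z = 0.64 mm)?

layer 2 (z = 0.64 mm)

Layer 5 (z = 1.6): the cone: at t=0.320 of its height the radius interpolates to r₁+(r₂−r₁)t = 3.200, giving a regular 16-gon of that circumradius (area = (16/2)·3.200²·sin(360°/16) = 31.35 mm²). So its area = 31.35 mm². Layer 2 (z = 0.64): the cone (r1=4→r2=1.5) has section circumradius 3.680 here — a regular 16-gon (area = (16/2)·3.680²·sin(360°/16) = 41.46 mm²). So its area = 41.46 mm². Layer 2 is larger (41.46 vs 31.35 mm²).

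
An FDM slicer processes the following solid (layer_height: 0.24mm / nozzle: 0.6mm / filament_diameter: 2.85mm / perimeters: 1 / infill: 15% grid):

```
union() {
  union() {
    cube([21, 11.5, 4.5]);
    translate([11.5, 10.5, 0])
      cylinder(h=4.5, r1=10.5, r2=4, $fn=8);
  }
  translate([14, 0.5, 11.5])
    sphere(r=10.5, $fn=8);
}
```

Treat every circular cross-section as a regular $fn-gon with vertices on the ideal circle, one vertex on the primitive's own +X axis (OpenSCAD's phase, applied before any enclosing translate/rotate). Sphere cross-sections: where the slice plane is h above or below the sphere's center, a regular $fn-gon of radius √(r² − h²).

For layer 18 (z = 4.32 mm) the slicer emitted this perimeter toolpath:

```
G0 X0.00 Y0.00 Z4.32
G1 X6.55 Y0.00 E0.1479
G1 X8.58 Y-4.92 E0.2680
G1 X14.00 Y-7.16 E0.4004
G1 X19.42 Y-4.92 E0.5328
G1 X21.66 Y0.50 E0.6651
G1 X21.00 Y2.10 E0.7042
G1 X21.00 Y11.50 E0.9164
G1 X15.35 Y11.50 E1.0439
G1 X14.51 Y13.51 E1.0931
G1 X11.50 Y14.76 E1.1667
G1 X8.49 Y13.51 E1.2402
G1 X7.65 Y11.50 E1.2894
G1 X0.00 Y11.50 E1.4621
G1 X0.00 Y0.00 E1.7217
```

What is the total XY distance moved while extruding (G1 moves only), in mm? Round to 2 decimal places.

76.27 mm

Sum the Euclidean lengths of each G1 segment: total = 76.27 mm.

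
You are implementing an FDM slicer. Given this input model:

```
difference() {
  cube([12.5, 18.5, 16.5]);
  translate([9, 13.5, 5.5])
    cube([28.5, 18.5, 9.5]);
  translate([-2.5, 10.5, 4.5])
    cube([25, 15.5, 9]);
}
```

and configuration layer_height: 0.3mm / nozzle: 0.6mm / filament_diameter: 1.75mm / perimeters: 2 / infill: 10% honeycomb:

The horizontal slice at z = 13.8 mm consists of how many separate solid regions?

1

At z = 13.8 mm: the cube is present — its section is the full 12.5×18.5 rectangle; the cube at (9, 13.5) (footprint 28.5×18.5) is included at this height; the cube at (-2.5, 10.5) is not intersected at this z (z outside [4.5, 13.5]); Taking the first minus the rest: starting from the 12.5×18.5 cube, the 28.5×18.5 cube at (9, 13.5) partially overlaps it — only the 17.50 mm² overlap (of its 527.25 mm²) is removed, clipping the outline — 1 connected region. The result has 1 disconnected region.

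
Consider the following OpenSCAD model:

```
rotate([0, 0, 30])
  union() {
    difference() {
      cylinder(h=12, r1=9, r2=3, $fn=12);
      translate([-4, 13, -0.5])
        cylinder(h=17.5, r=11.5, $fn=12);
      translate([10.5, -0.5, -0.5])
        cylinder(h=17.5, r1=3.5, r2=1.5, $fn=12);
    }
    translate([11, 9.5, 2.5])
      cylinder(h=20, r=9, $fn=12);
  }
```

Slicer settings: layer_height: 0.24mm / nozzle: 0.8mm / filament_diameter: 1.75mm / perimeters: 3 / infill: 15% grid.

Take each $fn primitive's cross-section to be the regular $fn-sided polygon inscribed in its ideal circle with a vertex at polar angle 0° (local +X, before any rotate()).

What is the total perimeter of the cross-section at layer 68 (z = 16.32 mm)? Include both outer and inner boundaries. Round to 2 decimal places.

55.90 mm

At z = 16.32 mm: the cone is not intersected at this z (z outside [0, 12]); the r=11.5 cylinder at (-4, 13) gives a regular 12-gon of circumradius 11.5 (constant along its height) (perimeter = 2·12·11.500·sin(180°/12) = 71.43 mm); the cone at (10.5, -0.5) contributes a regular 12-gon of circumradius 1.578 (interpolated between r1=3.5 and r2=1.5 at t=0.961) (perimeter = 2·12·1.578·sin(180°/12) = 9.80 mm); Taking the first minus the rest: the first operand is absent here, so nothing remains; the r=9 cylinder at (11, 9.5) gives a regular 12-gon of circumradius 9 (constant along its height) (perimeter = 2·12·9.000·sin(180°/12) = 55.90 mm); Merging all regions: only the r=9 cylinder at (11, 9.5) is present, so the union is just that shape — boundary = 55.90 mm; (rotated 30° about Z; rotation is an isometry so areas/perimeters/island counts are preserved). Overall, the cross-section is a single solid region. Total boundary length (outer) = 55.90 mm.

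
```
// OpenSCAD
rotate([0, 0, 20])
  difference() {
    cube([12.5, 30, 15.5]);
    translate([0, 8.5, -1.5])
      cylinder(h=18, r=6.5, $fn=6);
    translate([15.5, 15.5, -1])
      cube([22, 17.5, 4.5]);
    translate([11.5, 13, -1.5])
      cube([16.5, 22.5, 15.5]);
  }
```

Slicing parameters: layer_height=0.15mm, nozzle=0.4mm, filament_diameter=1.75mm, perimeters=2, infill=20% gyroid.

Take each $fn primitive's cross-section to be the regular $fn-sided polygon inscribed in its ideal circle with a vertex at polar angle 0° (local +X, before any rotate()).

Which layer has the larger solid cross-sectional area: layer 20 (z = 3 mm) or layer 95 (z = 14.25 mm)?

Layer 20 (z = 3): the cube (footprint 12.5×30) is included at this height (area 375.00 mm²); the r=6.5 cylinder at (0, 8.5) gives a regular 6-gon of circumradius 6.5 (constant along its height) (area = (6/2)·6.500²·sin(360°/6) = 109.77 mm²); the 22×17.5 cube at (15.5, 15.5) contributes its full rectangle (area 385.00 mm²); the cube at (11.5, 13) (footprint 16.5×22.5) is included at this height (area 371.25 mm²); Subtracting the remaining from the first: starting from the 12.5×30 cube (375.00 mm²), the r=6.5 cylinder at (0, 8.5) partially overlaps it — only the 54.88 mm² overlap (of its 109.77 mm²) is removed, clipping the outline; the 22×17.5 cube at (15.5, 15.5) misses the remaining region (no effect); the 16.5×22.5 cube at (11.5, 13) partially overlaps it — only the 17.00 mm² overlap (of its 371.25 mm²) is removed, clipping the outline — area = 303.12 mm²; (rotated 20° about Z; rotation is an isometry so areas/perimeters/island counts are preserved). So its area = 303.12 mm². Layer 95 (z = 14.25): the cube (footprint 12.5×30) is included at this height (area 375.00 mm²); the r=6.5 cylinder at (0, 8.5) gives a regular 6-gon of circumradius 6.5 (constant along its height) (area = (6/2)·6.500²·sin(360°/6) = 109.77 mm²); the cube at (15.5, 15.5) does not reach this height (z outside [-1, 3.5]); the cube at (11.5, 13) does not reach this height (z outside [-1.5, 14]); After the difference (first − rest): starting from the 12.5×30 cube (375.00 mm²), the r=6.5 cylinder at (0, 8.5) partially overlaps it — only the 54.88 mm² overlap (of its 109.77 mm²) is removed, clipping the outline — area = 320.12 mm²; (whole slice rotated 20° about Z — lengths, areas and connectivity unchanged). So its area = 320.12 mm². Layer 95 is larger (320.12 vs 303.12 mm²).

layer 95 (z = 14.25 mm)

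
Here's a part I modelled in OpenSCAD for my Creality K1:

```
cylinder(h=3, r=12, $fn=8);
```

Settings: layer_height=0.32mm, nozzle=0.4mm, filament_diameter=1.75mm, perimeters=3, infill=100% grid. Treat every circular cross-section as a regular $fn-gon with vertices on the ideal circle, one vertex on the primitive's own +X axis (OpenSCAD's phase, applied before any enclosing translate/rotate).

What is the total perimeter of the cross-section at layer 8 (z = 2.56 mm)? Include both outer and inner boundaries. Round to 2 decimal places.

At z = 2.56 mm: the r=12 cylinder contributes a regular 8-gon of circumradius 12 (perimeter = 2·8·12.000·sin(180°/8) = 73.48 mm). Overall, the cross-section is a single solid region. Total boundary length (outer) = 73.48 mm.

73.48 mm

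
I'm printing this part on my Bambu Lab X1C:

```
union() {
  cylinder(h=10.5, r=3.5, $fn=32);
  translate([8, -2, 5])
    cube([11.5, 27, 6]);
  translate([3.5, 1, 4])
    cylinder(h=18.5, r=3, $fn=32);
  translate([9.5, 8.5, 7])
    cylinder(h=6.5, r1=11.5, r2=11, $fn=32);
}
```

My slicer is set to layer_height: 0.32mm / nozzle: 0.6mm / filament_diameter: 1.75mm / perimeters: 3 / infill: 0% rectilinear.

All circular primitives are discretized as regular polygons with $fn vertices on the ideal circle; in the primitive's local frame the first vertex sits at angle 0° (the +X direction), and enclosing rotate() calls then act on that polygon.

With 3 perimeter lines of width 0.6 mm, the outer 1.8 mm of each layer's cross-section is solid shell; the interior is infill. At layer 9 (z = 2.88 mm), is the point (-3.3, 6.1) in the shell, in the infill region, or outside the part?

At z = 2.88 mm: the cylinder: section is a regular 32-gon, circumradius r=3.5; the cube at (8, -2) is absent (z outside [5, 11]); the cylinder at (3.5, 1) is absent (z outside [4, 22.5]); the cone at (9.5, 8.5) is absent (z outside [7, 13.5]); Taking the union: only the r=3.5 cylinder is present, so the union is just that shape — 1 connected region. Overall, the cross-section is a single solid region. The nearest boundary edge runs (-1.34, 3.23)→(-1.94, 2.91); distance from the point to it = 3.45 mm. The point is not inside any of the regions above, so it lies outside the cross-section (3.45 mm from the nearest boundary).

outside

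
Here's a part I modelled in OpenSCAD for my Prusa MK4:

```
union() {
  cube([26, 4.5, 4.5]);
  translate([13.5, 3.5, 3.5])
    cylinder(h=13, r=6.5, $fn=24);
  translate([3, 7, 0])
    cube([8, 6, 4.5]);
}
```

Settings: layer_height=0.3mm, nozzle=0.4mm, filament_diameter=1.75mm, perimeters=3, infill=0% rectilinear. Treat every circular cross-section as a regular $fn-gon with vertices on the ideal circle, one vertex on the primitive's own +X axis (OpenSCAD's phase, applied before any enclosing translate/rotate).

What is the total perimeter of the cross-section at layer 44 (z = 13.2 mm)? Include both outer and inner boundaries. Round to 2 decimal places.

At z = 13.2 mm: the cube is absent (z outside [0, 4.5]); the cylinder at (13.5, 3.5): section is a regular 24-gon, circumradius r=6.5 (perimeter = 2·24·6.500·sin(180°/24) = 40.72 mm); the cube at (3, 7) is not intersected at this z (z outside [0, 4.5]); Merging all regions: only the r=6.5 cylinder at (13.5, 3.5) is present, so the union is just that shape — boundary = 40.72 mm. Overall, the cross-section is a single solid region. Total boundary length (outer) = 40.72 mm.

40.72 mm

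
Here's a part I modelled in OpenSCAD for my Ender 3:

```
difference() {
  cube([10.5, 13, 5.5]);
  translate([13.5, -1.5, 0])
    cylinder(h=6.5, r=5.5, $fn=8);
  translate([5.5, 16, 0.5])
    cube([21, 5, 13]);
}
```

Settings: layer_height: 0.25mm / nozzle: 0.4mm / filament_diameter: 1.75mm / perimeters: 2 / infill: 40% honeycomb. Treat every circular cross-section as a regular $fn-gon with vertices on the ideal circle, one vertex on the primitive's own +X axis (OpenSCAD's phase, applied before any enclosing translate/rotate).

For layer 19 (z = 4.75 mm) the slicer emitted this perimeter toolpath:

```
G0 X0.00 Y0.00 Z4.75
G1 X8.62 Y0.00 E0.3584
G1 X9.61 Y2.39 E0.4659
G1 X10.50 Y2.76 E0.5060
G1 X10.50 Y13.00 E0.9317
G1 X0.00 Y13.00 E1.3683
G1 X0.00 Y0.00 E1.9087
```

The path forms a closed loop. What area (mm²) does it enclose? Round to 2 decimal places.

133.03 mm²

Apply the shoelace formula to the sequence of (X, Y) vertices; enclosed area = 133.03 mm².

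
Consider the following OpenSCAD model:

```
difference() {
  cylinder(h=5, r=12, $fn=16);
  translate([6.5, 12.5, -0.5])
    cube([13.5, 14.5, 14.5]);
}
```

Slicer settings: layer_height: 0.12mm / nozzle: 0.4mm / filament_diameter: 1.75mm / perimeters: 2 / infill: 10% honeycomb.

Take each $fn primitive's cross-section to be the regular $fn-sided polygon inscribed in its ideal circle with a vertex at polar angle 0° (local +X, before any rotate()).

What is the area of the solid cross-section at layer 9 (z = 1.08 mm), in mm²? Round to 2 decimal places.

440.85 mm²

At z = 1.08 mm: the r=12 cylinder gives a regular 16-gon of circumradius 12 (constant along its height) (area = (16/2)·12.000²·sin(360°/16) = 440.85 mm²); the cube at (6.5, 12.5) is present — its section is the full 13.5×14.5 rectangle (area 195.75 mm²); Taking the first minus the rest: starting from the r=12 cylinder (440.85 mm²), the 13.5×14.5 cube at (6.5, 12.5) misses the remaining region (no effect) — area = 440.85 mm². Overall, the cross-section is a single solid region. Net area = 440.85 mm².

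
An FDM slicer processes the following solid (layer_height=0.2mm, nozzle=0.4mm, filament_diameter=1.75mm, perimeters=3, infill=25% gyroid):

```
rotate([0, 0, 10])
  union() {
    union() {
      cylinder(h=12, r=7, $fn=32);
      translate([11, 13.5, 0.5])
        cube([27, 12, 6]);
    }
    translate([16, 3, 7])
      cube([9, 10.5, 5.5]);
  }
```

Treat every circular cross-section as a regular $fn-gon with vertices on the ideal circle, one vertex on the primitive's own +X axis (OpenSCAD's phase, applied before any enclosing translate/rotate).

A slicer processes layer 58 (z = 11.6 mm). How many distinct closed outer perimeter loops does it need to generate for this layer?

2

At z = 11.6 mm: the r=7 cylinder gives a regular 32-gon of circumradius 7 (constant along its height); the cube at (11, 13.5) is not intersected at this z (z outside [0.5, 6.5]); Taking the union: only the r=7 cylinder is present, so the union is just that shape — 1 connected region; the cube at (16, 3) is present — its section is the full 9×10.5 rectangle; Merging all regions: the 2 present regions are separate (no shared area or edge), so areas and boundary lengths simply add and each stays a separate island — 2 connected regions; (rotated 10° about Z; rotation is an isometry so areas/perimeters/island counts are preserved). The result has 2 disconnected regions.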